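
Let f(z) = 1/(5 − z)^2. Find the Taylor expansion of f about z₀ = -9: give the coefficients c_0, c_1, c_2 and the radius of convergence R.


Let w = z − z₀, so z = z₀ + w.
Then 5 − z = 5 − (z₀ + w) = (5 − z₀) − w = 14 − w.
f(z) = 1/(14 − w)^2 = (1/(14)^2) · (1 − w/(14))^{−2}.
By the binomial series (1−u)^{−2} = Σ_{n≥0} C(n+1, 1) u^n for |u|<1, with u = w/(14):
  c_n = C(n+1, 1) / (14)^(n+2).
  c_0 = 1/(14)^2 = 1/196.
  c_1 = 2/(14)^3 = 1/1372.
  c_2 = 3/(14)^4 = 3/38416.
The series is valid for |w/d| < 1, i.e. |z − z₀| < |d|.
Radius of convergence: R = |5 − z₀| = |14| = 14 (distance from z₀ to the singularity z = 5).

c_0 = 1/196, c_1 = 1/1372, c_2 = 3/38416; R = 14.


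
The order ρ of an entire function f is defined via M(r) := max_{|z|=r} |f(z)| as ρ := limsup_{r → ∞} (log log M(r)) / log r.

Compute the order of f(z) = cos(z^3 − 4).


Write cos(w) = (e^{iw} ± e^{−iw})/(2 or 2i), so |cos(w)| ≤ e^{|w|}. With w = z^3 − 4, |w| ≤ 1r^3 + 4 on |z|=r, giving M(r) ≤ e^{1r^3 + 4} and ρ ≤ 3. For the lower bound, choose z on |z|=r with 1z^3 purely imaginary of modulus 1r^3; then |cos(z^3 − 4)| grows like e^{1r^3}/2, so ρ ≥ 3. Hence ρ = 3.
Therefore ρ = 3.

Order ρ = 3.


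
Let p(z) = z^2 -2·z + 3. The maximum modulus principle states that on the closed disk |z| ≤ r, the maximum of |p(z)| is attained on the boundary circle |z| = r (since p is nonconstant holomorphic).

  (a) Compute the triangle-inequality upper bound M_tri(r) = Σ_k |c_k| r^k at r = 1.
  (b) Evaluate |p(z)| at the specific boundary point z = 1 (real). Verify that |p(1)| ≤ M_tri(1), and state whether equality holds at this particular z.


Coefficients: c_0 = 3, c_1 = -2, c_2 = 1. Radius r = 1.
Part (a). Triangle bound: M_tri(r) = Σ_k |c_k| r^k
  = |3|·1^0 + |-2|·1^1 + |1|·1^2
  = 3 + 2 + 1 = 6.
This bounds M(r) := max_{|z|=r} |p(z)| from above; equality holds iff all terms c_k z^k can be made to align in phase at a single z on |z|=r.
Part (b). At z = 1 (real, on the circle |z| = r):
  p(1) = (3)·1^0 + (-2)·1^1 + (1)·1^2 = 2.
  |p(1)| = 2.
Check: |p(1)| = 2 ≤ 6 = M_tri(1). ✓ Equality does not hold at z = 1 (the coefficients have mixed signs, so the terms do not all align in phase there).

M_tri(1) = 6; |p(1)| = 2; equality at z=1: no.


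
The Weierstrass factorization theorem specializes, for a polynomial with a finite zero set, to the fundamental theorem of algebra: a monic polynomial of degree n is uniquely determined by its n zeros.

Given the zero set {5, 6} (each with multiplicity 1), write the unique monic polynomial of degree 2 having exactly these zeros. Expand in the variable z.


The polynomial is p(z) = ∏_{α ∈ S} (z − α), where S = {5, 6}.
Expanding the product yields: p(z) = z^2 -11·z + 30.
The resulting polynomial has degree 2 and real coefficients as required.

p(z) = z^2 -11·z + 30.


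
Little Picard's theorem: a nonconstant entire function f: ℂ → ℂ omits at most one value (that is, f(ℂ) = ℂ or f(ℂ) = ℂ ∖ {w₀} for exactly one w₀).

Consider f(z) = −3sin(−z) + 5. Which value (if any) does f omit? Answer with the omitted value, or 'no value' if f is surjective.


Little Picard bounds the complement of f(ℂ) to at most one point.
sin is entire and surjective onto ℂ: for every w ∈ ℂ, sin(ζ) = w has a solution ζ ∈ ℂ (e.g., via the complex inverse arcsin). With ζ = −z this gives z = ζ/(-1). Then -3·sin(−z) takes every value in -3·ℂ = ℂ, and adding 5 is a bijection of ℂ. So f is surjective and omits no value. (Note: only on the real line is sin bounded by [−1, 1].)

Omitted value: no value.


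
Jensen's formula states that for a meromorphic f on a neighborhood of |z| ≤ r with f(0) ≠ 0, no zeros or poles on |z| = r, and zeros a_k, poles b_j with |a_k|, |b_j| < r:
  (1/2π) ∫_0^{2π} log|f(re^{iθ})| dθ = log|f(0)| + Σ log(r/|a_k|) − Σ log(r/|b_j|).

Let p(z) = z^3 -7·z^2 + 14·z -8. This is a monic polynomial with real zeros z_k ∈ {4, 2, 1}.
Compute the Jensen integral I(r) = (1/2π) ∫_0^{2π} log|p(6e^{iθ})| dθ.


Zeros: 1, 2, 4; r = 6.
Inside |z| < r: 1, 2, 4. Outside (|z| ≥ r): ∅.
p(0) = -8, so log|p(0)| = log(8) = 2.0794.
Apply Jensen: I(r) = log|p(0)| + Σ_k log(r/|z_k|), summed over zeros inside |z| < r.
  log(r/|z_k|) for z_k = 4: log(6/4) = 0.4055
  log(r/|z_k|) for z_k = 2: log(6/2) = 1.0986
  log(r/|z_k|) for z_k = 1: log(6/1) = 1.7918
Sum over inside zeros: 3.2958.
I(r) = log|p(0)| + (inside sum) = 2.0794 + 3.2958 = 5.3753.
Closed form (all zeros inside, monic): I(r) = n·log(r) = 3·log(6) = 5.3753. ✓

I(r) ≈ 5.3753.


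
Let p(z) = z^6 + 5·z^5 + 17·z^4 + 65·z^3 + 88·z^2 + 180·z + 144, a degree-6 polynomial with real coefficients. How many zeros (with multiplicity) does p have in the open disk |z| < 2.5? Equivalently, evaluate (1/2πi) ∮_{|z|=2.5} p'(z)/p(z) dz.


The zeros of p are: (0 + 3i), (0 - 3i), -4, -1, (0 + 2i), (0 - 2i).
Their magnitudes are: 3, 3, 4, 1, 2, 2.
Zeros with |z| < R = 2.5: -1, (0 + 2i), (0 - 2i).
Count = 3.
By the argument principle, (1/2πi) ∮_{|z|=R} p'(z)/p(z) dz equals exactly this count.

Number of zeros inside |z| < 2.5: 3.


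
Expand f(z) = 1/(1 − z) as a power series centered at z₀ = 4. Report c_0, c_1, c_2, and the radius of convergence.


Let w = z − z₀, so z = z₀ + w.
Then 1 − z = 1 − (z₀ + w) = (1 − z₀) − w = -3 − w.
f(z) = 1/(-3 − w) = (1/(-3)) · 1/(1 − w/(-3)) = Σ_{n≥0} w^n / (-3)^(n+1).
So c_n = 1/(-3)^(n+1):
  c_0 = 1/(-3)^1 = -1/3.
  c_1 = 1/(-3)^2 = 1/9.
  c_2 = 1/(-3)^3 = -1/27.
The series is valid for |w/d| < 1, i.e. |z − z₀| < |d|.
Radius of convergence: R = |1 − z₀| = |-3| = 3 (distance from z₀ to the singularity z = 1).

c_0 = -1/3, c_1 = 1/9, c_2 = -1/27; R = 3.


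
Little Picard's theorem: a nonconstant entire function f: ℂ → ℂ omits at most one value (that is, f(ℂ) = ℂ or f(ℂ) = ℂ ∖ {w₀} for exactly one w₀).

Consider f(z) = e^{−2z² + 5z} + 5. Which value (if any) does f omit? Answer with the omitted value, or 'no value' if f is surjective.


Little Picard bounds the complement of f(ℂ) to at most one point.
The exponent g(z) = −2z² + 5z is a nonconstant polynomial, hence surjective onto ℂ. So e^{g(z)} takes every value in {e^w : w ∈ ℂ} = ℂ ∖ {0}. Adding 5 shifts the range to ℂ ∖ {5}. f omits exactly 5.

Omitted value: 5.


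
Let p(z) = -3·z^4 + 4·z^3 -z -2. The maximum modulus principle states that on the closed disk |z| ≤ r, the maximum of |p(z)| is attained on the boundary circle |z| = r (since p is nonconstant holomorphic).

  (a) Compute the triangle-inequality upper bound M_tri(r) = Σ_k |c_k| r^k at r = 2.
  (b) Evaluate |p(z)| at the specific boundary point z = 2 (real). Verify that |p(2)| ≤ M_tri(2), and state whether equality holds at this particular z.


Coefficients: c_0 = -2, c_1 = -1, c_2 = 0, c_3 = 4, c_4 = -3. Radius r = 2.
Part (a). Triangle bound: M_tri(r) = Σ_k |c_k| r^k
  = |-2|·2^0 + |-1|·2^1 + |0|·2^2 + |4|·2^3 + |-3|·2^4
  = 2 + 2 + 0 + 32 + 48 = 84.
This bounds M(r) := max_{|z|=r} |p(z)| from above; equality holds iff all terms c_k z^k can be made to align in phase at a single z on |z|=r.
Part (b). At z = 2 (real, on the circle |z| = r):
  p(2) = (-2)·2^0 + (-1)·2^1 + (0)·2^2 + (4)·2^3 + (-3)·2^4 = -20.
  |p(2)| = 20.
Check: |p(2)| = 20 ≤ 84 = M_tri(2). ✓ Equality does not hold at z = 2 (the coefficients have mixed signs, so the terms do not all align in phase there).

M_tri(2) = 84; |p(2)| = 20; equality at z=2: no.


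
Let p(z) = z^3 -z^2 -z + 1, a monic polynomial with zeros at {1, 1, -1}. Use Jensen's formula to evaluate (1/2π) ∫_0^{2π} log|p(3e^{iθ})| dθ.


Zeros: -1, 1, 1; r = 3.
Inside |z| < r: -1, 1, 1. Outside (|z| ≥ r): ∅.
p(0) = 1, so log|p(0)| = log(1) = 0.0000.
Apply Jensen: I(r) = log|p(0)| + Σ_k log(r/|z_k|), summed over zeros inside |z| < r.
  log(r/|z_k|) for z_k = 1: log(3/1) = 1.0986
  log(r/|z_k|) for z_k = 1: log(3/1) = 1.0986
  log(r/|z_k|) for z_k = -1: log(3/1) = 1.0986
Sum over inside zeros: 3.2958.
I(r) = log|p(0)| + (inside sum) = 0.0000 + 3.2958 = 3.2958.
Closed form (all zeros inside, monic): I(r) = n·log(r) = 3·log(3) = 3.2958. ✓

I(r) ≈ 3.2958.


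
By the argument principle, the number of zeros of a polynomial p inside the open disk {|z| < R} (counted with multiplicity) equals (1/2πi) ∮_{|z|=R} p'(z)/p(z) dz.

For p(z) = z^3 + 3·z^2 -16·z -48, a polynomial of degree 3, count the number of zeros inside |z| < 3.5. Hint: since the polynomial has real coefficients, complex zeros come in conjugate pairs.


The zeros of p are: -3, -4, 4.
Their magnitudes are: 3, 4, 4.
Zeros with |z| < R = 3.5: -3.
Count = 1.
By the argument principle, (1/2πi) ∮_{|z|=R} p'(z)/p(z) dz equals exactly this count.

Number of zeros inside |z| < 3.5: 1.


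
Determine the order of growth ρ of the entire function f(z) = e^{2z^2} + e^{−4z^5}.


Each summand is entire of order 2 and 5 respectively (as in the single-exponential case). The order of a sum is at most the max of the orders, so ρ ≤ 5. For the lower bound: on |z|=r choose arg z so that -4z^5 is real positive; then |e^{-4z^5}| = e^{4r^5} while |e^{2z^2}| ≤ e^{2r^2} = o(e^{4r^5}). So |f| ≥ e^{4r^5}(1 − o(1)) and ρ ≥ 5. Hence ρ = max(2, 5) = 5.
Therefore ρ = 5.

Order ρ = 5.


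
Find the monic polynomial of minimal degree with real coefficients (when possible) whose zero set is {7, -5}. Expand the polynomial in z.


The polynomial is p(z) = ∏_{α ∈ S} (z − α), where S = {7, -5}.
Expanding the product yields: p(z) = z^2 -2·z -35.
The resulting polynomial has degree 2 and real coefficients as required.

p(z) = z^2 -2·z -35.


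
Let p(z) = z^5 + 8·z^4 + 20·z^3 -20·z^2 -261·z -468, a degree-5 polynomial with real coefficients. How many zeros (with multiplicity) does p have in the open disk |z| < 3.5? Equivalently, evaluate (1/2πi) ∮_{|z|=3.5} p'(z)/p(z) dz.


The zeros of p are: -3, (-2 + 3i), (-2 - 3i), 3, -4.
Their magnitudes are: 3, 3.606, 3.606, 3, 4.
Zeros with |z| < R = 3.5: -3, 3.
Count = 2.
By the argument principle, (1/2πi) ∮_{|z|=R} p'(z)/p(z) dz equals exactly this count.

Number of zeros inside |z| < 3.5: 2.


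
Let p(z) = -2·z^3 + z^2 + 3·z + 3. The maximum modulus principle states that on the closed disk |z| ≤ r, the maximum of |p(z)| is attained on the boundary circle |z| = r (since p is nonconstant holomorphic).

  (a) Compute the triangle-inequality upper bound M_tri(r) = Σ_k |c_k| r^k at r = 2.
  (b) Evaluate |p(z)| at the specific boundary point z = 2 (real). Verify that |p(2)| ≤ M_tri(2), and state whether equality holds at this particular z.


Coefficients: c_0 = 3, c_1 = 3, c_2 = 1, c_3 = -2. Radius r = 2.
Part (a). Triangle bound: M_tri(r) = Σ_k |c_k| r^k
  = |3|·2^0 + |3|·2^1 + |1|·2^2 + |-2|·2^3
  = 3 + 6 + 4 + 16 = 29.
This bounds M(r) := max_{|z|=r} |p(z)| from above; equality holds iff all terms c_k z^k can be made to align in phase at a single z on |z|=r.
Part (b). At z = 2 (real, on the circle |z| = r):
  p(2) = (3)·2^0 + (3)·2^1 + (1)·2^2 + (-2)·2^3 = -3.
  |p(2)| = 3.
Check: |p(2)| = 3 ≤ 29 = M_tri(2). ✓ Equality does not hold at z = 2 (the coefficients have mixed signs, so the terms do not all align in phase there).

M_tri(2) = 29; |p(2)| = 3; equality at z=2: no.


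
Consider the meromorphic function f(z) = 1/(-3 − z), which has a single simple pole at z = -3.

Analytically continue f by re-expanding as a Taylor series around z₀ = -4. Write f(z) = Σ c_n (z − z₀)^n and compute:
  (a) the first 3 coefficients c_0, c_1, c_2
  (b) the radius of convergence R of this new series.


Let w = z − z₀, so z = z₀ + w.
Then -3 − z = -3 − (z₀ + w) = (-3 − z₀) − w = 1 − w.
f(z) = 1/(1 − w) = (1/(1)) · 1/(1 − w/(1)) = Σ_{n≥0} w^n / (1)^(n+1).
So c_n = 1/(1)^(n+1):
  c_0 = 1/(1)^1 = 1.
  c_1 = 1/(1)^2 = 1.
  c_2 = 1/(1)^3 = 1.
The series is valid for |w/d| < 1, i.e. |z − z₀| < |d|.
Radius of convergence: R = |-3 − z₀| = |1| = 1 (distance from z₀ to the singularity z = -3).

c_0 = 1, c_1 = 1, c_2 = 1; R = 1.


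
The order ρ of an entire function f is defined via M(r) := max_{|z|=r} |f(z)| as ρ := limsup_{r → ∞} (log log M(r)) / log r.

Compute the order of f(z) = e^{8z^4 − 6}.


|e^{8z^4 − 6}| = e^{Re(8·z^4) + -6} ≤ e^{8|z|^4 + -6} = e^{8r^4 + -6} on |z| = r, so ρ ≤ 4. Choosing z on |z|=r so that 8·z^4 is real positive (always possible by picking arg z appropriately) gives |f(z)| = e^{8r^4 + -6}, matching the bound. The additive constant -6 does not affect log log M(r) ~ 4·log r. Hence ρ = 4.
Therefore ρ = 4.

Order ρ = 4.


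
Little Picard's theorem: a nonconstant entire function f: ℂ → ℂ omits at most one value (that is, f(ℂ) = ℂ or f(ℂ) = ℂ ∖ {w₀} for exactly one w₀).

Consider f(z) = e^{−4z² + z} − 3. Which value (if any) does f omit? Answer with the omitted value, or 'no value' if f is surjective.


Little Picard bounds the complement of f(ℂ) to at most one point.
The exponent g(z) = −4z² + z is a nonconstant polynomial, hence surjective onto ℂ. So e^{g(z)} takes every value in {e^w : w ∈ ℂ} = ℂ ∖ {0}. Adding -3 shifts the range to ℂ ∖ {-3}. f omits exactly -3.

Omitted value: -3.


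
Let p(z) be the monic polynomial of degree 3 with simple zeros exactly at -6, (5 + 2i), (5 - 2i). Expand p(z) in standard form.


The polynomial is p(z) = ∏_{α ∈ S} (z − α), where S = {-6, (5 + 2i), (5 - 2i)}.
Expanding the product yields: p(z) = z^3 -4·z^2 -31·z + 174.
Note conjugate pairs combine to real quadratics: (z − (5+2i))(z − (5−2i)) = z² − 10z + 29.
The resulting polynomial has degree 3 and real coefficients as required.

p(z) = z^3 -4·z^2 -31·z + 174.


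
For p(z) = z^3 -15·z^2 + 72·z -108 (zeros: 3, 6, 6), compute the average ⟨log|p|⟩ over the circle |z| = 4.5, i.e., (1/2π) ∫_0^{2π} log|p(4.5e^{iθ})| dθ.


Zeros: 3, 6, 6; r = 4.5.
Inside |z| < r: 3. Outside (|z| ≥ r): 6, 6.
p(0) = -108, so log|p(0)| = log(108) = 4.6821.
Apply Jensen: I(r) = log|p(0)| + Σ_k log(r/|z_k|), summed over zeros inside |z| < r.
  log(r/|z_k|) for z_k = 3: log(4.5/3) = 0.4055
  Outside zeros (6, 6) contribute nothing to the Jensen sum.
Sum over inside zeros: 0.4055.
I(r) = log|p(0)| + (inside sum) = 4.6821 + 0.4055 = 5.0876.
Note: since some zeros are outside |z| ≤ r, the simplified n·log(r) form does NOT apply — only the inside zeros contribute.

I(r) ≈ 5.0876.


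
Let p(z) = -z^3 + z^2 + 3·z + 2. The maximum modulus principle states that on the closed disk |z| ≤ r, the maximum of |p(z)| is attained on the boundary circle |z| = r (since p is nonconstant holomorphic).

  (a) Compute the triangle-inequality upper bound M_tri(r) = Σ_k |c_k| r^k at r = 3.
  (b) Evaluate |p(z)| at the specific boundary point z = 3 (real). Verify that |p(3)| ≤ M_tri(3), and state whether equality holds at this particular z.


Coefficients: c_0 = 2, c_1 = 3, c_2 = 1, c_3 = -1. Radius r = 3.
Part (a). Triangle bound: M_tri(r) = Σ_k |c_k| r^k
  = |2|·3^0 + |3|·3^1 + |1|·3^2 + |-1|·3^3
  = 2 + 9 + 9 + 27 = 47.
This bounds M(r) := max_{|z|=r} |p(z)| from above; equality holds iff all terms c_k z^k can be made to align in phase at a single z on |z|=r.
Part (b). At z = 3 (real, on the circle |z| = r):
  p(3) = (2)·3^0 + (3)·3^1 + (1)·3^2 + (-1)·3^3 = -7.
  |p(3)| = 7.
Check: |p(3)| = 7 ≤ 47 = M_tri(3). ✓ Equality does not hold at z = 3 (the coefficients have mixed signs, so the terms do not all align in phase there).

M_tri(3) = 47; |p(3)| = 7; equality at z=3: no.


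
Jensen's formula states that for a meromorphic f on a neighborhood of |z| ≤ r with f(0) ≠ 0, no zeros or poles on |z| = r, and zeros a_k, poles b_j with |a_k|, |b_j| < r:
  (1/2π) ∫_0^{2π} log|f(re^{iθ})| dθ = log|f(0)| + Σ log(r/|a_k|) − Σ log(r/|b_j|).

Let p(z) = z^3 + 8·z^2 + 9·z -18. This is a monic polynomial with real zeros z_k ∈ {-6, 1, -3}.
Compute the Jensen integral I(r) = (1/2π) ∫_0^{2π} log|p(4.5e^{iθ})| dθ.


Zeros: -6, -3, 1; r = 4.5.
Inside |z| < r: -3, 1. Outside (|z| ≥ r): -6.
p(0) = -18, so log|p(0)| = log(18) = 2.8904.
Apply Jensen: I(r) = log|p(0)| + Σ_k log(r/|z_k|), summed over zeros inside |z| < r.
  log(r/|z_k|) for z_k = 1: log(4.5/1) = 1.5041
  log(r/|z_k|) for z_k = -3: log(4.5/3) = 0.4055
  Outside zeros (-6) contribute nothing to the Jensen sum.
Sum over inside zeros: 1.9095.
I(r) = log|p(0)| + (inside sum) = 2.8904 + 1.9095 = 4.7999.
Note: since some zeros are outside |z| ≤ r, the simplified n·log(r) form does NOT apply — only the inside zeros contribute.

I(r) ≈ 4.7999.


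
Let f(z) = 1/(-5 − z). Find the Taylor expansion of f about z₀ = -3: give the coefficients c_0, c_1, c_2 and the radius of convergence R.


Let w = z − z₀, so z = z₀ + w.
Then -5 − z = -5 − (z₀ + w) = (-5 − z₀) − w = -2 − w.
f(z) = 1/(-2 − w) = (1/(-2)) · 1/(1 − w/(-2)) = Σ_{n≥0} w^n / (-2)^(n+1).
So c_n = 1/(-2)^(n+1):
  c_0 = 1/(-2)^1 = -1/2.
  c_1 = 1/(-2)^2 = 1/4.
  c_2 = 1/(-2)^3 = -1/8.
The series is valid for |w/d| < 1, i.e. |z − z₀| < |d|.
Radius of convergence: R = |-5 − z₀| = |-2| = 2 (distance from z₀ to the singularity z = -5).

c_0 = -1/2, c_1 = 1/4, c_2 = -1/8; R = 2.


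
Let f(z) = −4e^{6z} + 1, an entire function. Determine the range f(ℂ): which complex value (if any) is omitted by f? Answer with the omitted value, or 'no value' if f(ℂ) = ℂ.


Little Picard bounds the complement of f(ℂ) to at most one point.
e^{6z} is never zero on ℂ, so -4·e^{6z} takes every value in ℂ ∖ {0}. Adding 1 shifts the range to ℂ ∖ {1}. Thus f omits exactly the value 1.

Omitted value: 1.


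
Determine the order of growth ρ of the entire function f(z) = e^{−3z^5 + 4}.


|e^{−3z^5 + 4}| = e^{Re(-3·z^5) + 4} ≤ e^{3|z|^5 + 4} = e^{3r^5 + 4} on |z| = r, so ρ ≤ 5. Choosing z on |z|=r so that -3·z^5 is real positive (always possible by picking arg z appropriately) gives |f(z)| = e^{3r^5 + 4}, matching the bound. The additive constant 4 does not affect log log M(r) ~ 5·log r. Hence ρ = 5.
Therefore ρ = 5.

Order ρ = 5.


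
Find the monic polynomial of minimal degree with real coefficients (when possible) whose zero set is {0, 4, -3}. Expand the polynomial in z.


The polynomial is p(z) = ∏_{α ∈ S} (z − α), where S = {0, 4, -3}.
Expanding the product yields: p(z) = z^3 -z^2 -12·z.
The resulting polynomial has degree 3 and real coefficients as required.

p(z) = z^3 -z^2 -12·z.


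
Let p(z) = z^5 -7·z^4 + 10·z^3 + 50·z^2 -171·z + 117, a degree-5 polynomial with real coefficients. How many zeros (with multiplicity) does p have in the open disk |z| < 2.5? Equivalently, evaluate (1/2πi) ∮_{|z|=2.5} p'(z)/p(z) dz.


The zeros of p are: -3, 1, 3, (3 + 2i), (3 - 2i).
Their magnitudes are: 3, 1, 3, 3.606, 3.606.
Zeros with |z| < R = 2.5: 1.
Count = 1.
By the argument principle, (1/2πi) ∮_{|z|=R} p'(z)/p(z) dz equals exactly this count.

Number of zeros inside |z| < 2.5: 1.


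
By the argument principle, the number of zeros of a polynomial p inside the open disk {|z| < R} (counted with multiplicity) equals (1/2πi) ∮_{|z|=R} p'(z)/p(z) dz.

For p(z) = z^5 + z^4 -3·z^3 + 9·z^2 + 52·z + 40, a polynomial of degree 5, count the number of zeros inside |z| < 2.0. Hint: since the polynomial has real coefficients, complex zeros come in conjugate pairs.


The zeros of p are: (-2 + 1i), (-2 - 1i), (2 + 2i), (2 - 2i), -1.
Their magnitudes are: 2.236, 2.236, 2.828, 2.828, 1.
Zeros with |z| < R = 2.0: -1.
Count = 1.
By the argument principle, (1/2πi) ∮_{|z|=R} p'(z)/p(z) dz equals exactly this count.

Number of zeros inside |z| < 2.0: 1.


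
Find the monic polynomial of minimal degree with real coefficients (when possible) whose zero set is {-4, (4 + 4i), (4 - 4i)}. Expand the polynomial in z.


The polynomial is p(z) = ∏_{α ∈ S} (z − α), where S = {-4, (4 + 4i), (4 - 4i)}.
Expanding the product yields: p(z) = z^3 -4·z^2 + 128.
Note conjugate pairs combine to real quadratics: (z − (4+4i))(z − (4−4i)) = z² − 8z + 32.
The resulting polynomial has degree 3 and real coefficients as required.

p(z) = z^3 -4·z^2 + 128.


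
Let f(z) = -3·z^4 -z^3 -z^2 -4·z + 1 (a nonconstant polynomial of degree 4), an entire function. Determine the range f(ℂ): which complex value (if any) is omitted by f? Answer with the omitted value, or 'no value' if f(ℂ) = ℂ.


Little Picard bounds the complement of f(ℂ) to at most one point.
For every w ∈ ℂ, the equation p(z) − w = 0 is a nonconstant polynomial in z and hence has at least one root by the fundamental theorem of algebra. So p is surjective onto ℂ, omitting no value.

Omitted value: no value.


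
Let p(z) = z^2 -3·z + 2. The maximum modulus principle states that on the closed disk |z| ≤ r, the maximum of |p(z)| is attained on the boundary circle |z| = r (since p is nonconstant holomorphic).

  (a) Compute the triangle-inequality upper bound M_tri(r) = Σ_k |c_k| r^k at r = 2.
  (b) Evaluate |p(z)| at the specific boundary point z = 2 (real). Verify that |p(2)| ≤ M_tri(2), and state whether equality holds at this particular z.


Coefficients: c_0 = 2, c_1 = -3, c_2 = 1. Radius r = 2.
Part (a). Triangle bound: M_tri(r) = Σ_k |c_k| r^k
  = |2|·2^0 + |-3|·2^1 + |1|·2^2
  = 2 + 6 + 4 = 12.
This bounds M(r) := max_{|z|=r} |p(z)| from above; equality holds iff all terms c_k z^k can be made to align in phase at a single z on |z|=r.
Part (b). At z = 2 (real, on the circle |z| = r):
  p(2) = (2)·2^0 + (-3)·2^1 + (1)·2^2 = 0.
  |p(2)| = 0.
Check: |p(2)| = 0 ≤ 12 = M_tri(2). ✓ Equality does not hold at z = 2 (the coefficients have mixed signs, so the terms do not all align in phase there).

M_tri(2) = 12; |p(2)| = 0; equality at z=2: no.


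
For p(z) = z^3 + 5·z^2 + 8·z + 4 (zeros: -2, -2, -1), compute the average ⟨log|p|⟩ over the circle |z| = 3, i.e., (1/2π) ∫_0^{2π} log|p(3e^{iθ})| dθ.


Zeros: -2, -2, -1; r = 3.
Inside |z| < r: -2, -2, -1. Outside (|z| ≥ r): ∅.
p(0) = 4, so log|p(0)| = log(4) = 1.3863.
Apply Jensen: I(r) = log|p(0)| + Σ_k log(r/|z_k|), summed over zeros inside |z| < r.
  log(r/|z_k|) for z_k = -2: log(3/2) = 0.4055
  log(r/|z_k|) for z_k = -2: log(3/2) = 0.4055
  log(r/|z_k|) for z_k = -1: log(3/1) = 1.0986
Sum over inside zeros: 1.9095.
I(r) = log|p(0)| + (inside sum) = 1.3863 + 1.9095 = 3.2958.
Closed form (all zeros inside, monic): I(r) = n·log(r) = 3·log(3) = 3.2958. ✓

I(r) ≈ 3.2958.


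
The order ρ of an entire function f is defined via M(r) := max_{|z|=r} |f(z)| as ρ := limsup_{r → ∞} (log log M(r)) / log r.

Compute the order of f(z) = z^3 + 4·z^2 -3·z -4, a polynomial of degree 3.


|f(z)| ≤ Σ|c_k|·r^k = O(r^3) as r → ∞. Polynomial growth is O(e^{r^ε}) for every ε > 0 (since r^3/e^{r^ε} → 0), so ρ ≤ ε for all ε > 0, i.e. ρ = 0. Every nonconstant polynomial has order 0.
Therefore ρ = 0.

Order ρ = 0.


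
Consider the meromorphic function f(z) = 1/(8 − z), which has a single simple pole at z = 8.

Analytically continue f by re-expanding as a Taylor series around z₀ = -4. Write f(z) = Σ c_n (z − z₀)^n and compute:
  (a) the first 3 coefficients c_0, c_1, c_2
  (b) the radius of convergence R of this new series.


Let w = z − z₀, so z = z₀ + w.
Then 8 − z = 8 − (z₀ + w) = (8 − z₀) − w = 12 − w.
f(z) = 1/(12 − w) = (1/(12)) · 1/(1 − w/(12)) = Σ_{n≥0} w^n / (12)^(n+1).
So c_n = 1/(12)^(n+1):
  c_0 = 1/(12)^1 = 1/12.
  c_1 = 1/(12)^2 = 1/144.
  c_2 = 1/(12)^3 = 1/1728.
The series is valid for |w/d| < 1, i.e. |z − z₀| < |d|.
Radius of convergence: R = |8 − z₀| = |12| = 12 (distance from z₀ to the singularity z = 8).

c_0 = 1/12, c_1 = 1/144, c_2 = 1/1728; R = 12.


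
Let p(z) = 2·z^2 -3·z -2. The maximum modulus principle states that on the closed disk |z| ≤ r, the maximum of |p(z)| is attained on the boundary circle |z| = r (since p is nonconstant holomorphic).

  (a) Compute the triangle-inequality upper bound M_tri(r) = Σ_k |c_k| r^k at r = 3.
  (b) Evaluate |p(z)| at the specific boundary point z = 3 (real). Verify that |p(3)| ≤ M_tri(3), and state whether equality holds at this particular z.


Coefficients: c_0 = -2, c_1 = -3, c_2 = 2. Radius r = 3.
Part (a). Triangle bound: M_tri(r) = Σ_k |c_k| r^k
  = |-2|·3^0 + |-3|·3^1 + |2|·3^2
  = 2 + 9 + 18 = 29.
This bounds M(r) := max_{|z|=r} |p(z)| from above; equality holds iff all terms c_k z^k can be made to align in phase at a single z on |z|=r.
Part (b). At z = 3 (real, on the circle |z| = r):
  p(3) = (-2)·3^0 + (-3)·3^1 + (2)·3^2 = 7.
  |p(3)| = 7.
Check: |p(3)| = 7 ≤ 29 = M_tri(3). ✓ Equality does not hold at z = 3 (the coefficients have mixed signs, so the terms do not all align in phase there).

M_tri(3) = 29; |p(3)| = 7; equality at z=3: no.


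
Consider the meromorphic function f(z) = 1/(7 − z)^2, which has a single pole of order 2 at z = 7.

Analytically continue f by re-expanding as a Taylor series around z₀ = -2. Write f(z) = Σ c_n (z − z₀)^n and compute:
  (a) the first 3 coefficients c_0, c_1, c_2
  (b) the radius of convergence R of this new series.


Let w = z − z₀, so z = z₀ + w.
Then 7 − z = 7 − (z₀ + w) = (7 − z₀) − w = 9 − w.
f(z) = 1/(9 − w)^2 = (1/(9)^2) · (1 − w/(9))^{−2}.
By the binomial series (1−u)^{−2} = Σ_{n≥0} C(n+1, 1) u^n for |u|<1, with u = w/(9):
  c_n = C(n+1, 1) / (9)^(n+2).
  c_0 = 1/(9)^2 = 1/81.
  c_1 = 2/(9)^3 = 2/729.
  c_2 = 3/(9)^4 = 1/2187.
The series is valid for |w/d| < 1, i.e. |z − z₀| < |d|.
Radius of convergence: R = |7 − z₀| = |9| = 9 (distance from z₀ to the singularity z = 7).

c_0 = 1/81, c_1 = 2/729, c_2 = 1/2187; R = 9.


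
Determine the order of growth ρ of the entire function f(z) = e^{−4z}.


|e^{−4z}| = e^{Re(-4·z) + 0} ≤ e^{4|z|^1 + 0} = e^{4r^1 + 0} on |z| = r, so ρ ≤ 1. Choosing z on |z|=r so that -4·z is real positive (always possible by picking arg z appropriately) gives |f(z)| = e^{4r^1 + 0}, matching the bound. The additive constant 0 does not affect log log M(r) ~ 1·log r. Hence ρ = 1.
Therefore ρ = 1.

Order ρ = 1.


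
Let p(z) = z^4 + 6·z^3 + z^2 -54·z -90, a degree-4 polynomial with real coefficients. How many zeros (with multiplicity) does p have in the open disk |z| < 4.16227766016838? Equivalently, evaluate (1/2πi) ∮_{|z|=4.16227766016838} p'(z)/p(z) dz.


The zeros of p are: -3, (-3 + 1i), (-3 - 1i), 3.
Their magnitudes are: 3, 3.162, 3.162, 3.
Zeros with |z| < R = 4.16227766016838: -3, (-3 + 1i), (-3 - 1i), 3.
Count = 4.
By the argument principle, (1/2πi) ∮_{|z|=R} p'(z)/p(z) dz equals exactly this count.

Number of zeros inside |z| < 4.16227766016838: 4.


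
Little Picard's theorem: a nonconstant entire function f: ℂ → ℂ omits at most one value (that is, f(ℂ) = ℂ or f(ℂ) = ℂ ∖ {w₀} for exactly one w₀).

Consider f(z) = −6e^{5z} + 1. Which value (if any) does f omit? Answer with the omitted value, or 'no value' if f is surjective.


Little Picard bounds the complement of f(ℂ) to at most one point.
e^{5z} is never zero on ℂ, so -6·e^{5z} takes every value in ℂ ∖ {0}. Adding 1 shifts the range to ℂ ∖ {1}. Thus f omits exactly the value 1.

Omitted value: 1.


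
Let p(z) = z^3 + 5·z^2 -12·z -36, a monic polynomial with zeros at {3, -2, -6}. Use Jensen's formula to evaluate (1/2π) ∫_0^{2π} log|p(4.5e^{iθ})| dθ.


Zeros: -6, -2, 3; r = 4.5.
Inside |z| < r: -2, 3. Outside (|z| ≥ r): -6.
p(0) = -36, so log|p(0)| = log(36) = 3.5835.
Apply Jensen: I(r) = log|p(0)| + Σ_k log(r/|z_k|), summed over zeros inside |z| < r.
  log(r/|z_k|) for z_k = 3: log(4.5/3) = 0.4055
  log(r/|z_k|) for z_k = -2: log(4.5/2) = 0.8109
  Outside zeros (-6) contribute nothing to the Jensen sum.
Sum over inside zeros: 1.2164.
I(r) = log|p(0)| + (inside sum) = 3.5835 + 1.2164 = 4.7999.
Note: since some zeros are outside |z| ≤ r, the simplified n·log(r) form does NOT apply — only the inside zeros contribute.

I(r) ≈ 4.7999.


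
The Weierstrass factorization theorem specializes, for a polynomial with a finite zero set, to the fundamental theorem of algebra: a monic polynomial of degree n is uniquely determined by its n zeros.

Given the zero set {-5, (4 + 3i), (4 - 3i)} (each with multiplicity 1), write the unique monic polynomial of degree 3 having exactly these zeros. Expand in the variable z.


The polynomial is p(z) = ∏_{α ∈ S} (z − α), where S = {-5, (4 + 3i), (4 - 3i)}.
Expanding the product yields: p(z) = z^3 -3·z^2 -15·z + 125.
Note conjugate pairs combine to real quadratics: (z − (4+3i))(z − (4−3i)) = z² − 8z + 25.
The resulting polynomial has degree 3 and real coefficients as required.

p(z) = z^3 -3·z^2 -15·z + 125.


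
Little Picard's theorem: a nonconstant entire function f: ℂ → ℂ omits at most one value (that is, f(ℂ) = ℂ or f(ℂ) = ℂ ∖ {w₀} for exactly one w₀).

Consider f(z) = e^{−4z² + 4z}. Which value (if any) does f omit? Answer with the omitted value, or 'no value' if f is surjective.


Little Picard bounds the complement of f(ℂ) to at most one point.
The exponent g(z) = −4z² + 4z is a nonconstant polynomial, hence surjective onto ℂ. So e^{g(z)} takes every value in {e^w : w ∈ ℂ} = ℂ ∖ {0}. Adding 0 shifts the range to ℂ ∖ {0}. f omits exactly 0.

Omitted value: 0.


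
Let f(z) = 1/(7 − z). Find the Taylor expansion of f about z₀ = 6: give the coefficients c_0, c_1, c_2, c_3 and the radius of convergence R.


Let w = z − z₀, so z = z₀ + w.
Then 7 − z = 7 − (z₀ + w) = (7 − z₀) − w = 1 − w.
f(z) = 1/(1 − w) = (1/(1)) · 1/(1 − w/(1)) = Σ_{n≥0} w^n / (1)^(n+1).
So c_n = 1/(1)^(n+1):
  c_0 = 1/(1)^1 = 1.
  c_1 = 1/(1)^2 = 1.
  c_2 = 1/(1)^3 = 1.
  c_3 = 1/(1)^4 = 1.
The series is valid for |w/d| < 1, i.e. |z − z₀| < |d|.
Radius of convergence: R = |7 − z₀| = |1| = 1 (distance from z₀ to the singularity z = 7).

c_0 = 1, c_1 = 1, c_2 = 1, c_3 = 1; R = 1.


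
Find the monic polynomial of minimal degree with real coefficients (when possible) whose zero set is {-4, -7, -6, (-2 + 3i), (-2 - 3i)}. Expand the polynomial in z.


The polynomial is p(z) = ∏_{α ∈ S} (z − α), where S = {-4, -7, -6, (-2 + 3i), (-2 - 3i)}.
Expanding the product yields: p(z) = z^5 + 21·z^4 + 175·z^3 + 765·z^2 + 1894·z + 2184.
Note conjugate pairs combine to real quadratics: (z − (-2+3i))(z − (-2−3i)) = z² + 4z + 13.
The resulting polynomial has degree 5 and real coefficients as required.

p(z) = z^5 + 21·z^4 + 175·z^3 + 765·z^2 + 1894·z + 2184.


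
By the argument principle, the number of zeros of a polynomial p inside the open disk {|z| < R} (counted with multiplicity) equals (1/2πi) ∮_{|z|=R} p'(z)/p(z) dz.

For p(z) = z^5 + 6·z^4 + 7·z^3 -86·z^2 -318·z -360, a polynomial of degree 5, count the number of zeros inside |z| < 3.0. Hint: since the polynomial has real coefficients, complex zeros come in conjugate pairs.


The zeros of p are: (-3 + 3i), (-3 - 3i), (-2 + 1i), (-2 - 1i), 4.
Their magnitudes are: 4.243, 4.243, 2.236, 2.236, 4.
Zeros with |z| < R = 3.0: (-2 + 1i), (-2 - 1i).
Count = 2.
By the argument principle, (1/2πi) ∮_{|z|=R} p'(z)/p(z) dz equals exactly this count.

Number of zeros inside |z| < 3.0: 2.


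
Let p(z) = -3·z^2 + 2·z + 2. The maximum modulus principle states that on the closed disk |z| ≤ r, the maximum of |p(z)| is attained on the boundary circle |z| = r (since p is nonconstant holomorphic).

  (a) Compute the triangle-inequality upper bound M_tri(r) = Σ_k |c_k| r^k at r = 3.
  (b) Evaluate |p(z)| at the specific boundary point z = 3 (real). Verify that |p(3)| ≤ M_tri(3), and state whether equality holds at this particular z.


Coefficients: c_0 = 2, c_1 = 2, c_2 = -3. Radius r = 3.
Part (a). Triangle bound: M_tri(r) = Σ_k |c_k| r^k
  = |2|·3^0 + |2|·3^1 + |-3|·3^2
  = 2 + 6 + 27 = 35.
This bounds M(r) := max_{|z|=r} |p(z)| from above; equality holds iff all terms c_k z^k can be made to align in phase at a single z on |z|=r.
Part (b). At z = 3 (real, on the circle |z| = r):
  p(3) = (2)·3^0 + (2)·3^1 + (-3)·3^2 = -19.
  |p(3)| = 19.
Check: |p(3)| = 19 ≤ 35 = M_tri(3). ✓ Equality does not hold at z = 3 (the coefficients have mixed signs, so the terms do not all align in phase there).

M_tri(3) = 35; |p(3)| = 19; equality at z=3: no.


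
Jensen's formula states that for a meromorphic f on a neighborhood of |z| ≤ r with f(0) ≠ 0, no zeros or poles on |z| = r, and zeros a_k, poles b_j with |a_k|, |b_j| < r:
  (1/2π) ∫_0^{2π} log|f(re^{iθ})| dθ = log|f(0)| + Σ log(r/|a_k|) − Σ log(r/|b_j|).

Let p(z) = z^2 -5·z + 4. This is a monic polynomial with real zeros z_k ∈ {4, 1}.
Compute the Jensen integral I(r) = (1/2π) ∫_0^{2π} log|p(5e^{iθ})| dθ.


Zeros: 1, 4; r = 5.
Inside |z| < r: 1, 4. Outside (|z| ≥ r): ∅.
p(0) = 4, so log|p(0)| = log(4) = 1.3863.
Apply Jensen: I(r) = log|p(0)| + Σ_k log(r/|z_k|), summed over zeros inside |z| < r.
  log(r/|z_k|) for z_k = 4: log(5/4) = 0.2231
  log(r/|z_k|) for z_k = 1: log(5/1) = 1.6094
Sum over inside zeros: 1.8326.
I(r) = log|p(0)| + (inside sum) = 1.3863 + 1.8326 = 3.2189.
Closed form (all zeros inside, monic): I(r) = n·log(r) = 2·log(5) = 3.2189. ✓

I(r) ≈ 3.2189.


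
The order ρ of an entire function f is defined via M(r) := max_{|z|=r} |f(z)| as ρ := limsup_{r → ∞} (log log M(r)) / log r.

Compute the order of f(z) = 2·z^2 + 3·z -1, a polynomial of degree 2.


|f(z)| ≤ Σ|c_k|·r^k = O(r^2) as r → ∞. Polynomial growth is O(e^{r^ε}) for every ε > 0 (since r^2/e^{r^ε} → 0), so ρ ≤ ε for all ε > 0, i.e. ρ = 0. Every nonconstant polynomial has order 0.
Therefore ρ = 0.

Order ρ = 0.


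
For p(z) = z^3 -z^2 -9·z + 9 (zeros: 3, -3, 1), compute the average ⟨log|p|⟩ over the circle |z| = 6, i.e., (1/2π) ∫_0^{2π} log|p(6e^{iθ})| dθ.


Zeros: -3, 1, 3; r = 6.
Inside |z| < r: -3, 1, 3. Outside (|z| ≥ r): ∅.
p(0) = 9, so log|p(0)| = log(9) = 2.1972.
Apply Jensen: I(r) = log|p(0)| + Σ_k log(r/|z_k|), summed over zeros inside |z| < r.
  log(r/|z_k|) for z_k = 3: log(6/3) = 0.6931
  log(r/|z_k|) for z_k = -3: log(6/3) = 0.6931
  log(r/|z_k|) for z_k = 1: log(6/1) = 1.7918
Sum over inside zeros: 3.1781.
I(r) = log|p(0)| + (inside sum) = 2.1972 + 3.1781 = 5.3753.
Closed form (all zeros inside, monic): I(r) = n·log(r) = 3·log(6) = 5.3753. ✓

I(r) ≈ 5.3753.


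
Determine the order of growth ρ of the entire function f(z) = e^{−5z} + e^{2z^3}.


Each summand is entire of order 1 and 3 respectively (as in the single-exponential case). The order of a sum is at most the max of the orders, so ρ ≤ 3. For the lower bound: on |z|=r choose arg z so that 2z^3 is real positive; then |e^{2z^3}| = e^{2r^3} while |e^{-5z}| ≤ e^{5r^1} = o(e^{2r^3}). So |f| ≥ e^{2r^3}(1 − o(1)) and ρ ≥ 3. Hence ρ = max(1, 3) = 3.
Therefore ρ = 3.

Order ρ = 3.


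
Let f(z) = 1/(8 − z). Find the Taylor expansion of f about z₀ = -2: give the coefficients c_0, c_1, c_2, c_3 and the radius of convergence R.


Let w = z − z₀, so z = z₀ + w.
Then 8 − z = 8 − (z₀ + w) = (8 − z₀) − w = 10 − w.
f(z) = 1/(10 − w) = (1/(10)) · 1/(1 − w/(10)) = Σ_{n≥0} w^n / (10)^(n+1).
So c_n = 1/(10)^(n+1):
  c_0 = 1/(10)^1 = 1/10.
  c_1 = 1/(10)^2 = 1/100.
  c_2 = 1/(10)^3 = 1/1000.
  c_3 = 1/(10)^4 = 1/10000.
The series is valid for |w/d| < 1, i.e. |z − z₀| < |d|.
Radius of convergence: R = |8 − z₀| = |10| = 10 (distance from z₀ to the singularity z = 8).

c_0 = 1/10, c_1 = 1/100, c_2 = 1/1000, c_3 = 1/10000; R = 10.


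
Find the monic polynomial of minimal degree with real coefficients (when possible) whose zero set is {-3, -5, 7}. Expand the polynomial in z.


The polynomial is p(z) = ∏_{α ∈ S} (z − α), where S = {-3, -5, 7}.
Expanding the product yields: p(z) = z^3 + z^2 -41·z -105.
The resulting polynomial has degree 3 and real coefficients as required.

p(z) = z^3 + z^2 -41·z -105.


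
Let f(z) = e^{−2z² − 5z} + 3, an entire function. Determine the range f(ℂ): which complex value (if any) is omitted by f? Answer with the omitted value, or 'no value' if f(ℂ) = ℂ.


Little Picard bounds the complement of f(ℂ) to at most one point.
The exponent g(z) = −2z² − 5z is a nonconstant polynomial, hence surjective onto ℂ. So e^{g(z)} takes every value in {e^w : w ∈ ℂ} = ℂ ∖ {0}. Adding 3 shifts the range to ℂ ∖ {3}. f omits exactly 3.

Omitted value: 3.


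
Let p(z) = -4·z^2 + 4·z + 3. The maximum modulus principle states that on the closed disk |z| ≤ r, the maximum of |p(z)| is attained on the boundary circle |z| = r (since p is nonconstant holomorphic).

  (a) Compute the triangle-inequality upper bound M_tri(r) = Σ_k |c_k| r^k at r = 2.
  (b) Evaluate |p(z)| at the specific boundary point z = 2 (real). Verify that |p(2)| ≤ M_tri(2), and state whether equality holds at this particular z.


Coefficients: c_0 = 3, c_1 = 4, c_2 = -4. Radius r = 2.
Part (a). Triangle bound: M_tri(r) = Σ_k |c_k| r^k
  = |3|·2^0 + |4|·2^1 + |-4|·2^2
  = 3 + 8 + 16 = 27.
This bounds M(r) := max_{|z|=r} |p(z)| from above; equality holds iff all terms c_k z^k can be made to align in phase at a single z on |z|=r.
Part (b). At z = 2 (real, on the circle |z| = r):
  p(2) = (3)·2^0 + (4)·2^1 + (-4)·2^2 = -5.
  |p(2)| = 5.
Check: |p(2)| = 5 ≤ 27 = M_tri(2). ✓ Equality does not hold at z = 2 (the coefficients have mixed signs, so the terms do not all align in phase there).

M_tri(2) = 27; |p(2)| = 5; equality at z=2: no.


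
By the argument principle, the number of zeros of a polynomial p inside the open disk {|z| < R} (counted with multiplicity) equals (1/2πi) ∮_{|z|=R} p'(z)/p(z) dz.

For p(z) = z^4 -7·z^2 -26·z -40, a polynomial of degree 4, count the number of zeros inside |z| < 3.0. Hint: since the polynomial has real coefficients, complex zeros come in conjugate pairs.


The zeros of p are: -2, (-1 + 2i), (-1 - 2i), 4.
Their magnitudes are: 2, 2.236, 2.236, 4.
Zeros with |z| < R = 3.0: -2, (-1 + 2i), (-1 - 2i).
Count = 3.
By the argument principle, (1/2πi) ∮_{|z|=R} p'(z)/p(z) dz equals exactly this count.

Number of zeros inside |z| < 3.0: 3.


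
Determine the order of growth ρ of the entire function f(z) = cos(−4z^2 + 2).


Write cos(w) = (e^{iw} ± e^{−iw})/(2 or 2i), so |cos(w)| ≤ e^{|w|}. With w = −4z^2 + 2, |w| ≤ 4r^2 + 2 on |z|=r, giving M(r) ≤ e^{4r^2 + 2} and ρ ≤ 2. For the lower bound, choose z on |z|=r with -4z^2 purely imaginary of modulus 4r^2; then |cos(−4z^2 + 2)| grows like e^{4r^2}/2, so ρ ≥ 2. Hence ρ = 2.
Therefore ρ = 2.

Order ρ = 2.


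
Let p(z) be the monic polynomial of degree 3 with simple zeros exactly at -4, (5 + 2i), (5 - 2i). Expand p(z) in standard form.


The polynomial is p(z) = ∏_{α ∈ S} (z − α), where S = {-4, (5 + 2i), (5 - 2i)}.
Expanding the product yields: p(z) = z^3 -6·z^2 -11·z + 116.
Note conjugate pairs combine to real quadratics: (z − (5+2i))(z − (5−2i)) = z² − 10z + 29.
The resulting polynomial has degree 3 and real coefficients as required.

p(z) = z^3 -6·z^2 -11·z + 116.


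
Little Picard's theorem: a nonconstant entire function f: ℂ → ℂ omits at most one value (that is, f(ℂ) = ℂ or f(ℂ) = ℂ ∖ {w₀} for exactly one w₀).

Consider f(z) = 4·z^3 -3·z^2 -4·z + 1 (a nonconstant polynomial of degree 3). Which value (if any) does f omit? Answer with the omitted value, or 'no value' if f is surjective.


Little Picard bounds the complement of f(ℂ) to at most one point.
For every w ∈ ℂ, the equation p(z) − w = 0 is a nonconstant polynomial in z and hence has at least one root by the fundamental theorem of algebra. So p is surjective onto ℂ, omitting no value.

Omitted value: no value.


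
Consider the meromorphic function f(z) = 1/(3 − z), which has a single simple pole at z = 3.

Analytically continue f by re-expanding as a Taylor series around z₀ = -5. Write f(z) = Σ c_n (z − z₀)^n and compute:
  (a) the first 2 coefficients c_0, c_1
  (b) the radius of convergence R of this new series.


Let w = z − z₀, so z = z₀ + w.
Then 3 − z = 3 − (z₀ + w) = (3 − z₀) − w = 8 − w.
f(z) = 1/(8 − w) = (1/(8)) · 1/(1 − w/(8)) = Σ_{n≥0} w^n / (8)^(n+1).
So c_n = 1/(8)^(n+1):
  c_0 = 1/(8)^1 = 1/8.
  c_1 = 1/(8)^2 = 1/64.
The series is valid for |w/d| < 1, i.e. |z − z₀| < |d|.
Radius of convergence: R = |3 − z₀| = |8| = 8 (distance from z₀ to the singularity z = 3).

c_0 = 1/8, c_1 = 1/64; R = 8.
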